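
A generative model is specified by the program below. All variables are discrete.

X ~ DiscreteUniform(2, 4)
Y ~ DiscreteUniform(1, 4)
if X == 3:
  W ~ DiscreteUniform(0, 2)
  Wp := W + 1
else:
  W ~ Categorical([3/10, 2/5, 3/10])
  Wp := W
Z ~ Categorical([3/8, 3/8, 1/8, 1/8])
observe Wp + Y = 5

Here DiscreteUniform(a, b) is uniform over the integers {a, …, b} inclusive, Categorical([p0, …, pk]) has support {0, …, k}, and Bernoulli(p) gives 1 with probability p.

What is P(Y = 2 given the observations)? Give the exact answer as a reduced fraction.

P(Y = 2 | obs) = 5/36

Enumerate traces; 28 have nonzero weight after conditioning:
  (X=2, Y=3, W=2, Z=0) weight 3/320
  (X=2, Y=3, W=2, Z=1) weight 3/320
  (X=2, Y=3, W=2, Z=2) weight 1/320
  (X=2, Y=3, W=2, Z=3) weight 1/320
  (X=2, Y=4, W=1, Z=0) weight 1/80
  (X=2, Y=4, W=1, Z=1) weight 1/80
  (X=2, Y=4, W=1, Z=2) weight 1/240
  (X=2, Y=4, W=1, Z=3) weight 1/240
  (X=3, Y=2, W=2, Z=0) weight 1/96
  … 19 more
Group by Y:
  weight(Y=2) = 1/36
  weight(Y=3) = 7/90
  weight(Y=4) = 17/180
Total weight = 1/36 + 7/90 + 17/180 = 1/5
P(Y=2 | obs) = 1/36 / 1/5 = 5/36
P(Y=3 | obs) = 7/90 / 1/5 = 7/18
P(Y=4 | obs) = 17/180 / 1/5 = 17/36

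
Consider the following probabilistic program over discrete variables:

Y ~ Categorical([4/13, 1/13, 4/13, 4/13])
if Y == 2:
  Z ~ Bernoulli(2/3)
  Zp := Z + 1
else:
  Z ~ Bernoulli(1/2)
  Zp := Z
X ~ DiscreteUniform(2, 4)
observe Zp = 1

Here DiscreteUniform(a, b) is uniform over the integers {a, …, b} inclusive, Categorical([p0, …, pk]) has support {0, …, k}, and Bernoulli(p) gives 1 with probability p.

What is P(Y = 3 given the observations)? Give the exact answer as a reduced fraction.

P(Y = 3 | obs) = 12/35

Enumerate traces; 12 have nonzero weight after conditioning:
  (Y=0, Z=1, X=2) weight 2/39
  (Y=0, Z=1, X=3) weight 2/39
  (Y=0, Z=1, X=4) weight 2/39
  (Y=1, Z=1, X=2) weight 1/78
  (Y=1, Z=1, X=3) weight 1/78
  (Y=1, Z=1, X=4) weight 1/78
  (Y=2, Z=0, X=2) weight 4/117
  (Y=2, Z=0, X=3) weight 4/117
  (Y=3, Z=1, X=2) weight 2/39
  … 3 more
Group by Y:
  weight(Y=0) = 2/13
  weight(Y=1) = 1/26
  weight(Y=2) = 4/39
  weight(Y=3) = 2/13
Total weight = 2/13 + 1/26 + 4/39 + 2/13 = 35/78
P(Y=0 | obs) = 2/13 / 35/78 = 12/35
P(Y=1 | obs) = 1/26 / 35/78 = 3/35
P(Y=2 | obs) = 4/39 / 35/78 = 8/35
P(Y=3 | obs) = 2/13 / 35/78 = 12/35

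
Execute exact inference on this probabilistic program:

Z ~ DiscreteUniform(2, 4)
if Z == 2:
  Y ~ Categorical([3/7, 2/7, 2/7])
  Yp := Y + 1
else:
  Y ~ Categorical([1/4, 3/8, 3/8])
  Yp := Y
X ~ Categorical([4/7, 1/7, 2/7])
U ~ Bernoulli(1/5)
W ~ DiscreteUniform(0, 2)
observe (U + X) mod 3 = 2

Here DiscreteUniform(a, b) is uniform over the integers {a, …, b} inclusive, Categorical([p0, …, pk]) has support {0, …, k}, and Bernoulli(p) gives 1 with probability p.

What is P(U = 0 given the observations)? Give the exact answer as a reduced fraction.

P(U = 0 | obs) = 8/9

Enumerate traces; 54 have nonzero weight after conditioning:
  (Z=2, Y=0, X=1, U=1, W=0) weight 1/735
  (Z=2, Y=0, X=1, U=1, W=1) weight 1/735
  (Z=2, Y=0, X=1, U=1, W=2) weight 1/735
  (Z=2, Y=0, X=2, U=0, W=0) weight 8/735
  (Z=2, Y=0, X=2, U=0, W=1) weight 8/735
  (Z=2, Y=0, X=2, U=0, W=2) weight 8/735
  (Z=2, Y=1, X=1, U=1, W=0) weight 2/2205
  (Z=2, Y=1, X=1, U=1, W=1) weight 2/2205
  … 46 more
Group by U:
  weight(U=0) = 8/35
  weight(U=1) = 1/35
Total weight = 8/35 + 1/35 = 9/35
P(U=0 | obs) = 8/35 / 9/35 = 8/9
P(U=1 | obs) = 1/35 / 9/35 = 1/9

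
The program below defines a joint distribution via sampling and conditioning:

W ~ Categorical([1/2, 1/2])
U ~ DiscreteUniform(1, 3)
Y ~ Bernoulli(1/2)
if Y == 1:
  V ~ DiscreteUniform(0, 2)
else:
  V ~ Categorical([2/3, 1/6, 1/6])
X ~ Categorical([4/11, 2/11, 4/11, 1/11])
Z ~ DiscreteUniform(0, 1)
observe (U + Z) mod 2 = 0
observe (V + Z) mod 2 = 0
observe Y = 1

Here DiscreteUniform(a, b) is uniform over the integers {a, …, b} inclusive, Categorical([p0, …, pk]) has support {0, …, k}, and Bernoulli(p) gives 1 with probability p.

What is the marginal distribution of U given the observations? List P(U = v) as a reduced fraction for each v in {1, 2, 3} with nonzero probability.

Enumerate traces; 32 have nonzero weight after conditioning:
  (W=0, U=1, Y=1, V=1, X=0, Z=1) weight 1/198
  (W=0, U=1, Y=1, V=1, X=1, Z=1) weight 1/396
  (W=0, U=1, Y=1, V=1, X=2, Z=1) weight 1/198
  (W=0, U=1, Y=1, V=1, X=3, Z=1) weight 1/792
  (W=0, U=2, Y=1, V=0, X=0, Z=0) weight 1/198
  (W=0, U=2, Y=1, V=0, X=1, Z=0) weight 1/396
  (W=0, U=2, Y=1, V=0, X=2, Z=0) weight 1/198
  (W=0, U=2, Y=1, V=0, X=3, Z=0) weight 1/792
  (W=0, U=3, Y=1, V=1, X=0, Z=1) weight 1/198
  … 23 more
Group by U:
  weight(U=1) = 1/36
  weight(U=2) = 1/18
  weight(U=3) = 1/36
Total weight = 1/36 + 1/18 + 1/36 = 1/9
P(U=1 | obs) = 1/36 / 1/9 = 1/4
P(U=2 | obs) = 1/18 / 1/9 = 1/2
P(U=3 | obs) = 1/36 / 1/9 = 1/4

P(U=1) = 1/4, P(U=2) = 1/2, P(U=3) = 1/4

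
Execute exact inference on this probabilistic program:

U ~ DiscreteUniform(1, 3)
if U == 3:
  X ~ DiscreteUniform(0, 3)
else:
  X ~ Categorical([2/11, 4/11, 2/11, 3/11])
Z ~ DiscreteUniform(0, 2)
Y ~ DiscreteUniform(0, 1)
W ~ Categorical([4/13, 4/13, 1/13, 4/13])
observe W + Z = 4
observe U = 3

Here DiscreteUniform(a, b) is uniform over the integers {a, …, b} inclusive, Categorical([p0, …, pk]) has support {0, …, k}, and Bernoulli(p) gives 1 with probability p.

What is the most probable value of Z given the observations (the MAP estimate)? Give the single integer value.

argmax_v P(Z = v | obs) = 1

Enumerate traces; 16 have nonzero weight after conditioning:
  (U=3, X=0, Z=1, Y=0, W=3) weight 1/234
  (U=3, X=0, Z=1, Y=1, W=3) weight 1/234
  (U=3, X=0, Z=2, Y=0, W=2) weight 1/936
  (U=3, X=0, Z=2, Y=1, W=2) weight 1/936
  (U=3, X=1, Z=1, Y=0, W=3) weight 1/234
  (U=3, X=1, Z=1, Y=1, W=3) weight 1/234
  (U=3, X=1, Z=2, Y=0, W=2) weight 1/936
  (U=3, X=1, Z=2, Y=1, W=2) weight 1/936
  … 8 more
Group by Z:
  weight(Z=1) = 4/117
  weight(Z=2) = 1/117
Total weight = 4/117 + 1/117 = 5/117
P(Z=1 | obs) = 4/117 / 5/117 = 4/5
P(Z=2 | obs) = 1/117 / 5/117 = 1/5
argmax = 1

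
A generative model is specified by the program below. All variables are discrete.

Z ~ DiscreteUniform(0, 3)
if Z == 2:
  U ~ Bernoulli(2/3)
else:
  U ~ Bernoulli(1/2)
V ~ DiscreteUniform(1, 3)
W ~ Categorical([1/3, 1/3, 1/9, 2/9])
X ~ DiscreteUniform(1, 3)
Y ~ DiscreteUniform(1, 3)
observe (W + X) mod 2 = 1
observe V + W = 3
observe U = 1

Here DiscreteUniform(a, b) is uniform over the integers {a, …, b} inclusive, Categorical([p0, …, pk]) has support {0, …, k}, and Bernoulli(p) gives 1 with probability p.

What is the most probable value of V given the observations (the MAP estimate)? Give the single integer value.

Enumerate traces; 60 have nonzero weight after conditioning:
  (Z=0, U=1, V=1, W=2, X=1, Y=1) weight 1/1944
  (Z=0, U=1, V=1, W=2, X=1, Y=2) weight 1/1944
  (Z=0, U=1, V=1, W=2, X=1, Y=3) weight 1/1944
  (Z=0, U=1, V=1, W=2, X=3, Y=1) weight 1/1944
  (Z=0, U=1, V=1, W=2, X=3, Y=2) weight 1/1944
  (Z=0, U=1, V=1, W=2, X=3, Y=3) weight 1/1944
  (Z=0, U=1, V=2, W=1, X=2, Y=1) weight 1/648
  (Z=0, U=1, V=2, W=1, X=2, Y=2) weight 1/648
  (Z=0, U=1, V=3, W=0, X=1, Y=1) weight 1/648
  … 51 more
Group by V:
  weight(V=1) = 13/972
  weight(V=2) = 13/648
  weight(V=3) = 13/324
Total weight = 13/972 + 13/648 + 13/324 = 143/1944
P(V=1 | obs) = 13/972 / 143/1944 = 2/11
P(V=2 | obs) = 13/648 / 143/1944 = 3/11
P(V=3 | obs) = 13/324 / 143/1944 = 6/11
argmax = 3

argmax_v P(V = v | obs) = 3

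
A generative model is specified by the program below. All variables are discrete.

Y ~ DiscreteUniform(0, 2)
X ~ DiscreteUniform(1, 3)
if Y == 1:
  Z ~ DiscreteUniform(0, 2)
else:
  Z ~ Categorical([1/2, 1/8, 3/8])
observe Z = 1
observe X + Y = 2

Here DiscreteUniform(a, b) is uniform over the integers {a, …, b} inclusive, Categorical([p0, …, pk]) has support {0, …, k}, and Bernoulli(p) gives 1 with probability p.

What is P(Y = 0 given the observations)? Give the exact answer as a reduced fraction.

P(Y = 0 | obs) = 3/11

Enumerate traces; 2 have nonzero weight after conditioning:
  (Y=0, X=2, Z=1) weight 1/72
  (Y=1, X=1, Z=1) weight 1/27
Group by Y:
  weight(Y=0) = 1/72
  weight(Y=1) = 1/27
Total weight = 1/72 + 1/27 = 11/216
P(Y=0 | obs) = 1/72 / 11/216 = 3/11
P(Y=1 | obs) = 1/27 / 11/216 = 8/11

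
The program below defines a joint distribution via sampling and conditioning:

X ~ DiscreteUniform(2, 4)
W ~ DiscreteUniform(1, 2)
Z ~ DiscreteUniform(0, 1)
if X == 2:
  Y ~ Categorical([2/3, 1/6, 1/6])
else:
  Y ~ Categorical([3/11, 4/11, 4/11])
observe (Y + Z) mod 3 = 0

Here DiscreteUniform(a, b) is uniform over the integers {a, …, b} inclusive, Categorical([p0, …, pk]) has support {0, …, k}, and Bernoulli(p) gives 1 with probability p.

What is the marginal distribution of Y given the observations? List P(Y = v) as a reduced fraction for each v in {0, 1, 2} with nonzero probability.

P(Y=0) = 80/139, P(Y=2) = 59/139

Enumerate traces; 12 have nonzero weight after conditioning:
  (X=2, W=1, Z=0, Y=0) weight 1/18
  (X=2, W=1, Z=1, Y=2) weight 1/72
  (X=2, W=2, Z=0, Y=0) weight 1/18
  (X=2, W=2, Z=1, Y=2) weight 1/72
  (X=3, W=1, Z=0, Y=0) weight 1/44
  (X=3, W=1, Z=1, Y=2) weight 1/33
  (X=3, W=2, Z=0, Y=0) weight 1/44
  (X=3, W=2, Z=1, Y=2) weight 1/33
  … 4 more
Group by Y:
  weight(Y=0) = 20/99
  weight(Y=2) = 59/396
Total weight = 20/99 + 59/396 = 139/396
P(Y=0 | obs) = 20/99 / 139/396 = 80/139
P(Y=2 | obs) = 59/396 / 139/396 = 59/139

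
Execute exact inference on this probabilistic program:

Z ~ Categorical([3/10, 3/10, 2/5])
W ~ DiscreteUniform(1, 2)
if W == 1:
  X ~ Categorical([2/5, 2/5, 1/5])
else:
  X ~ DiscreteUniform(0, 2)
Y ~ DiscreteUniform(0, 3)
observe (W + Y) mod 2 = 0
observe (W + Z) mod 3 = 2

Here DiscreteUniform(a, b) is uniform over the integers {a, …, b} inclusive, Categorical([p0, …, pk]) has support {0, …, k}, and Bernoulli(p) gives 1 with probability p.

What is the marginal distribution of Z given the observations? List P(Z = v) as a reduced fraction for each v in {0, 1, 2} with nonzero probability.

Enumerate traces; 12 have nonzero weight after conditioning:
  (Z=0, W=2, X=0, Y=0) weight 1/80
  (Z=0, W=2, X=0, Y=2) weight 1/80
  (Z=0, W=2, X=1, Y=0) weight 1/80
  (Z=0, W=2, X=1, Y=2) weight 1/80
  (Z=0, W=2, X=2, Y=0) weight 1/80
  (Z=0, W=2, X=2, Y=2) weight 1/80
  (Z=1, W=1, X=0, Y=1) weight 3/200
  (Z=1, W=1, X=0, Y=3) weight 3/200
  … 4 more
Group by Z:
  weight(Z=0) = 3/40
  weight(Z=1) = 3/40
Total weight = 3/40 + 3/40 = 3/20
P(Z=0 | obs) = 3/40 / 3/20 = 1/2
P(Z=1 | obs) = 3/40 / 3/20 = 1/2

P(Z=0) = 1/2, P(Z=1) = 1/2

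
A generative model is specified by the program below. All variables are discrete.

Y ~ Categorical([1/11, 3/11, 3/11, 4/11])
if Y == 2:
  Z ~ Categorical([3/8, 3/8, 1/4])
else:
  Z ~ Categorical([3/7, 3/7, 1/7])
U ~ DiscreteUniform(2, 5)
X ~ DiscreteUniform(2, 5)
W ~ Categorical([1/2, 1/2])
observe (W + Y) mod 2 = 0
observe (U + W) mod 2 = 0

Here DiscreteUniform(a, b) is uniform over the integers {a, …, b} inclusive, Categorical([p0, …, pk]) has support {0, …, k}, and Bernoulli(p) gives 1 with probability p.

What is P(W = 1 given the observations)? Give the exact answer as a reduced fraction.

Enumerate traces; 96 have nonzero weight after conditioning:
  (Y=0, Z=0, U=2, X=2, W=0) weight 3/2464
  (Y=0, Z=0, U=2, X=3, W=0) weight 3/2464
  (Y=0, Z=0, U=2, X=4, W=0) weight 3/2464
  (Y=0, Z=0, U=2, X=5, W=0) weight 3/2464
  (Y=0, Z=0, U=4, X=2, W=0) weight 3/2464
  (Y=0, Z=0, U=4, X=3, W=0) weight 3/2464
  (Y=0, Z=0, U=4, X=4, W=0) weight 3/2464
  (Y=0, Z=0, U=4, X=5, W=0) weight 3/2464
  (Y=1, Z=0, U=3, X=2, W=1) weight 9/2464
  … 87 more
Group by W:
  weight(W=0) = 1/11
  weight(W=1) = 7/44
Total weight = 1/11 + 7/44 = 1/4
P(W=0 | obs) = 1/11 / 1/4 = 4/11
P(W=1 | obs) = 7/44 / 1/4 = 7/11

P(W = 1 | obs) = 7/11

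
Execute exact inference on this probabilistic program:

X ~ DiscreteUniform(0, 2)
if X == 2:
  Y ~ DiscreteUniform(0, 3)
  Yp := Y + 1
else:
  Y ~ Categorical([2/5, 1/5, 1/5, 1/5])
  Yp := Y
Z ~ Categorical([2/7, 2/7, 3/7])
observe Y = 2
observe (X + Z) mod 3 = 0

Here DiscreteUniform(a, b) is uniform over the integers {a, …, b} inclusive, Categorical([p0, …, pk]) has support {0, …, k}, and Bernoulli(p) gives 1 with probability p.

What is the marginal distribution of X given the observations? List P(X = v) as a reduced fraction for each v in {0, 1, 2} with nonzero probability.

P(X=0) = 4/15, P(X=1) = 2/5, P(X=2) = 1/3

Enumerate traces; 3 have nonzero weight after conditioning:
  (X=0, Y=2, Z=0) weight 2/105
  (X=1, Y=2, Z=2) weight 1/35
  (X=2, Y=2, Z=1) weight 1/42
Group by X:
  weight(X=0) = 2/105
  weight(X=1) = 1/35
  weight(X=2) = 1/42
Total weight = 2/105 + 1/35 + 1/42 = 1/14
P(X=0 | obs) = 2/105 / 1/14 = 4/15
P(X=1 | obs) = 1/35 / 1/14 = 2/5
P(X=2 | obs) = 1/42 / 1/14 = 1/3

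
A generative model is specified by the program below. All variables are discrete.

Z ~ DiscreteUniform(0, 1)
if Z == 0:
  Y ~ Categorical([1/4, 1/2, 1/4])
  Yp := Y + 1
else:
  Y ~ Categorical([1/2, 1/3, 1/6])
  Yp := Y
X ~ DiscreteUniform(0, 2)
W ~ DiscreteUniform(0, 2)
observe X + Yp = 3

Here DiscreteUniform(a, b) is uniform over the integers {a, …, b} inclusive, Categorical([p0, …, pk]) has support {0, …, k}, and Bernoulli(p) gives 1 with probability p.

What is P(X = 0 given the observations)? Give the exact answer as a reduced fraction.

Enumerate traces; 15 have nonzero weight after conditioning:
  (Z=0, Y=0, X=2, W=0) weight 1/72
  (Z=0, Y=0, X=2, W=1) weight 1/72
  (Z=0, Y=0, X=2, W=2) weight 1/72
  (Z=0, Y=1, X=1, W=0) weight 1/36
  (Z=0, Y=1, X=1, W=1) weight 1/36
  (Z=0, Y=1, X=1, W=2) weight 1/36
  (Z=0, Y=2, X=0, W=0) weight 1/72
  (Z=0, Y=2, X=0, W=1) weight 1/72
  … 7 more
Group by X:
  weight(X=0) = 1/24
  weight(X=1) = 1/9
  weight(X=2) = 7/72
Total weight = 1/24 + 1/9 + 7/72 = 1/4
P(X=0 | obs) = 1/24 / 1/4 = 1/6
P(X=1 | obs) = 1/9 / 1/4 = 4/9
P(X=2 | obs) = 7/72 / 1/4 = 7/18

P(X = 0 | obs) = 1/6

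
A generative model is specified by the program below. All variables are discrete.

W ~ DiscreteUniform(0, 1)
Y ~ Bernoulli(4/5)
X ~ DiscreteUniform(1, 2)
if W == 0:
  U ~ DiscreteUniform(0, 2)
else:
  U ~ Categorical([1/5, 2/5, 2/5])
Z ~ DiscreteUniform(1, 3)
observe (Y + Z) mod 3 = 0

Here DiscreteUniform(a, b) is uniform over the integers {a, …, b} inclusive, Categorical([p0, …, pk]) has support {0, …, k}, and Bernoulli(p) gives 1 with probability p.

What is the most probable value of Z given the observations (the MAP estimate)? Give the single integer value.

argmax_v P(Z = v | obs) = 2

Enumerate traces; 24 have nonzero weight after conditioning:
  (W=0, Y=0, X=1, U=0, Z=3) weight 1/180
  (W=0, Y=0, X=1, U=1, Z=3) weight 1/180
  (W=0, Y=0, X=1, U=2, Z=3) weight 1/180
  (W=0, Y=0, X=2, U=0, Z=3) weight 1/180
  (W=0, Y=0, X=2, U=1, Z=3) weight 1/180
  (W=0, Y=0, X=2, U=2, Z=3) weight 1/180
  (W=0, Y=1, X=1, U=0, Z=2) weight 1/45
  (W=0, Y=1, X=1, U=1, Z=2) weight 1/45
  … 16 more
Group by Z:
  weight(Z=2) = 4/15
  weight(Z=3) = 1/15
Total weight = 4/15 + 1/15 = 1/3
P(Z=2 | obs) = 4/15 / 1/3 = 4/5
P(Z=3 | obs) = 1/15 / 1/3 = 1/5
argmax = 2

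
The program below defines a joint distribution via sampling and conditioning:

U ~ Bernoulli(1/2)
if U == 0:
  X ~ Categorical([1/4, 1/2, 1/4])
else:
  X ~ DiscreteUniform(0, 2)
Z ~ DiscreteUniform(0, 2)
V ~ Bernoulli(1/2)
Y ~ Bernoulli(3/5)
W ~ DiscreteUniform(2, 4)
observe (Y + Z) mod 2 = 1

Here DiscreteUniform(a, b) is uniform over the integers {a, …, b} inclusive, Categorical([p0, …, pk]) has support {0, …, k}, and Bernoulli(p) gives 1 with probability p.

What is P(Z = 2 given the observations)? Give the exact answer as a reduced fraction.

P(Z = 2 | obs) = 3/8

Enumerate traces; 108 have nonzero weight after conditioning:
  (U=0, X=0, Z=0, V=0, Y=1, W=2) weight 1/240
  (U=0, X=0, Z=0, V=0, Y=1, W=3) weight 1/240
  (U=0, X=0, Z=0, V=0, Y=1, W=4) weight 1/240
  (U=0, X=0, Z=0, V=1, Y=1, W=2) weight 1/240
  (U=0, X=0, Z=0, V=1, Y=1, W=3) weight 1/240
  (U=0, X=0, Z=0, V=1, Y=1, W=4) weight 1/240
  (U=0, X=0, Z=1, V=0, Y=0, W=2) weight 1/360
  (U=0, X=0, Z=1, V=0, Y=0, W=3) weight 1/360
  (U=0, X=0, Z=2, V=0, Y=1, W=2) weight 1/240
  … 99 more
Group by Z:
  weight(Z=0) = 1/5
  weight(Z=1) = 2/15
  weight(Z=2) = 1/5
Total weight = 1/5 + 2/15 + 1/5 = 8/15
P(Z=0 | obs) = 1/5 / 8/15 = 3/8
P(Z=1 | obs) = 2/15 / 8/15 = 1/4
P(Z=2 | obs) = 1/5 / 8/15 = 3/8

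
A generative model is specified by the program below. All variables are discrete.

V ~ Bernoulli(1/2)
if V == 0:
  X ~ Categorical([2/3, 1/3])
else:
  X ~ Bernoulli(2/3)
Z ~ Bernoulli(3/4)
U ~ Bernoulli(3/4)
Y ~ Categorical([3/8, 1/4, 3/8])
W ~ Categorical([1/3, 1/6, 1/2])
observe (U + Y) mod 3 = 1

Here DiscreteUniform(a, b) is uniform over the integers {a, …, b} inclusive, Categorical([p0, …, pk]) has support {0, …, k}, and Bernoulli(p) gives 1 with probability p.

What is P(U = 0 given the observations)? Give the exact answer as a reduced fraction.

Enumerate traces; 48 have nonzero weight after conditioning:
  (V=0, X=0, Z=0, U=0, Y=1, W=0) weight 1/576
  (V=0, X=0, Z=0, U=0, Y=1, W=1) weight 1/1152
  (V=0, X=0, Z=0, U=0, Y=1, W=2) weight 1/384
  (V=0, X=0, Z=0, U=1, Y=0, W=0) weight 1/128
  (V=0, X=0, Z=0, U=1, Y=0, W=1) weight 1/256
  (V=0, X=0, Z=0, U=1, Y=0, W=2) weight 3/256
  (V=0, X=0, Z=1, U=0, Y=1, W=0) weight 1/192
  (V=0, X=0, Z=1, U=0, Y=1, W=1) weight 1/384
  … 40 more
Group by U:
  weight(U=0) = 1/16
  weight(U=1) = 9/32
Total weight = 1/16 + 9/32 = 11/32
P(U=0 | obs) = 1/16 / 11/32 = 2/11
P(U=1 | obs) = 9/32 / 11/32 = 9/11

P(U = 0 | obs) = 2/11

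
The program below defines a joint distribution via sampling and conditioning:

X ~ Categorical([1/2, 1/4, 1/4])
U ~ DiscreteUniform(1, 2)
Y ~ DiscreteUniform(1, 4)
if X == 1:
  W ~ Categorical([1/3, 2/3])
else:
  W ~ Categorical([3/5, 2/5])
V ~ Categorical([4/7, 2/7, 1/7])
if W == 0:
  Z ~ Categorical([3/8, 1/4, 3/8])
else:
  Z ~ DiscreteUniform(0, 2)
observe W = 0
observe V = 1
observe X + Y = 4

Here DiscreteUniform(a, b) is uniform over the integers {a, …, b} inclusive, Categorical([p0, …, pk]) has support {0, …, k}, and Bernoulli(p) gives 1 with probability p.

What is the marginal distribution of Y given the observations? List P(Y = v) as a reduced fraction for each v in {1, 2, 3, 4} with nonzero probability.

P(Y=2) = 9/32, P(Y=3) = 5/32, P(Y=4) = 9/16

Enumerate traces; 18 have nonzero weight after conditioning:
  (X=0, U=1, Y=4, W=0, V=1, Z=0) weight 9/2240
  (X=0, U=1, Y=4, W=0, V=1, Z=1) weight 3/1120
  (X=0, U=1, Y=4, W=0, V=1, Z=2) weight 9/2240
  (X=0, U=2, Y=4, W=0, V=1, Z=0) weight 9/2240
  (X=0, U=2, Y=4, W=0, V=1, Z=1) weight 3/1120
  (X=0, U=2, Y=4, W=0, V=1, Z=2) weight 9/2240
  (X=1, U=1, Y=3, W=0, V=1, Z=0) weight 1/896
  (X=1, U=1, Y=3, W=0, V=1, Z=1) weight 1/1344
  (X=2, U=1, Y=2, W=0, V=1, Z=0) weight 9/4480
  … 9 more
Group by Y:
  weight(Y=2) = 3/280
  weight(Y=3) = 1/168
  weight(Y=4) = 3/140
Total weight = 3/280 + 1/168 + 3/140 = 4/105
P(Y=2 | obs) = 3/280 / 4/105 = 9/32
P(Y=3 | obs) = 1/168 / 4/105 = 5/32
P(Y=4 | obs) = 3/140 / 4/105 = 9/16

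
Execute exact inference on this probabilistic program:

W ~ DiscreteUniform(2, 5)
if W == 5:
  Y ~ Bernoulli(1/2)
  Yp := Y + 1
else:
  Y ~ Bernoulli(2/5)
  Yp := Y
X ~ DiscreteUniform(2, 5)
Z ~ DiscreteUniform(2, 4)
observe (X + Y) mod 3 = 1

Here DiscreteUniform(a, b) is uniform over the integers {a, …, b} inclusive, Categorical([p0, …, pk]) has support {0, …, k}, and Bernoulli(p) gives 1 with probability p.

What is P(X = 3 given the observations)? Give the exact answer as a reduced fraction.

Enumerate traces; 24 have nonzero weight after conditioning:
  (W=2, Y=0, X=4, Z=2) weight 1/80
  (W=2, Y=0, X=4, Z=3) weight 1/80
  (W=2, Y=0, X=4, Z=4) weight 1/80
  (W=2, Y=1, X=3, Z=2) weight 1/120
  (W=2, Y=1, X=3, Z=3) weight 1/120
  (W=2, Y=1, X=3, Z=4) weight 1/120
  (W=3, Y=0, X=4, Z=2) weight 1/80
  (W=3, Y=0, X=4, Z=3) weight 1/80
  … 16 more
Group by X:
  weight(X=3) = 17/160
  weight(X=4) = 23/160
Total weight = 17/160 + 23/160 = 1/4
P(X=3 | obs) = 17/160 / 1/4 = 17/40
P(X=4 | obs) = 23/160 / 1/4 = 23/40

P(X = 3 | obs) = 17/40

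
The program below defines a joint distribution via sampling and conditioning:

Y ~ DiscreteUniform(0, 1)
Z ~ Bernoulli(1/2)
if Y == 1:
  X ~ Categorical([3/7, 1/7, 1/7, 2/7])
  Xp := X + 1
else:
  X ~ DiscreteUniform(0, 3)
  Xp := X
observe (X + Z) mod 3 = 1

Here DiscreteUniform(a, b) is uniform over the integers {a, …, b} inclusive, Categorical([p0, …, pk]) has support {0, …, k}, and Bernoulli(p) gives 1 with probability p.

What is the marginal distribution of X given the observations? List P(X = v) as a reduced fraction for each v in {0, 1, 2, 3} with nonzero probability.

P(X=0) = 19/45, P(X=1) = 11/45, P(X=3) = 1/3

Enumerate traces; 6 have nonzero weight after conditioning:
  (Y=0, Z=0, X=1) weight 1/16
  (Y=0, Z=1, X=0) weight 1/16
  (Y=0, Z=1, X=3) weight 1/16
  (Y=1, Z=0, X=1) weight 1/28
  (Y=1, Z=1, X=0) weight 3/28
  (Y=1, Z=1, X=3) weight 1/14
Group by X:
  weight(X=0) = 19/112
  weight(X=1) = 11/112
  weight(X=3) = 15/112
Total weight = 19/112 + 11/112 + 15/112 = 45/112
P(X=0 | obs) = 19/112 / 45/112 = 19/45
P(X=1 | obs) = 11/112 / 45/112 = 11/45
P(X=3 | obs) = 15/112 / 45/112 = 1/3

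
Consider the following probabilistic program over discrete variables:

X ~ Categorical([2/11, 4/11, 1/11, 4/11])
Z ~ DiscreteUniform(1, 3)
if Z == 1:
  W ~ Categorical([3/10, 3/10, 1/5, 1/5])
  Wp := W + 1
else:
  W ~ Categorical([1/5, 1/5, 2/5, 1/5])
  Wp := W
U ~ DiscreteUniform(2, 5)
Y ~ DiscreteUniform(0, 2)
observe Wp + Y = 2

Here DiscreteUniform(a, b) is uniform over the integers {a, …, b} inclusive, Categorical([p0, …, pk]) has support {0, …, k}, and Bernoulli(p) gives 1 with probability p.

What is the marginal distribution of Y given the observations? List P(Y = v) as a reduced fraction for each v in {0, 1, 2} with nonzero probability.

Enumerate traces; 128 have nonzero weight after conditioning:
  (X=0, Z=1, W=0, U=2, Y=1) weight 1/660
  (X=0, Z=1, W=0, U=3, Y=1) weight 1/660
  (X=0, Z=1, W=0, U=4, Y=1) weight 1/660
  (X=0, Z=1, W=0, U=5, Y=1) weight 1/660
  (X=0, Z=1, W=1, U=2, Y=0) weight 1/660
  (X=0, Z=1, W=1, U=3, Y=0) weight 1/660
  (X=0, Z=1, W=1, U=4, Y=0) weight 1/660
  (X=0, Z=1, W=1, U=5, Y=0) weight 1/660
  (X=0, Z=2, W=0, U=2, Y=2) weight 1/990
  … 119 more
Group by Y:
  weight(Y=0) = 11/90
  weight(Y=1) = 7/90
  weight(Y=2) = 2/45
Total weight = 11/90 + 7/90 + 2/45 = 11/45
P(Y=0 | obs) = 11/90 / 11/45 = 1/2
P(Y=1 | obs) = 7/90 / 11/45 = 7/22
P(Y=2 | obs) = 2/45 / 11/45 = 2/11

P(Y=0) = 1/2, P(Y=1) = 7/22, P(Y=2) = 2/11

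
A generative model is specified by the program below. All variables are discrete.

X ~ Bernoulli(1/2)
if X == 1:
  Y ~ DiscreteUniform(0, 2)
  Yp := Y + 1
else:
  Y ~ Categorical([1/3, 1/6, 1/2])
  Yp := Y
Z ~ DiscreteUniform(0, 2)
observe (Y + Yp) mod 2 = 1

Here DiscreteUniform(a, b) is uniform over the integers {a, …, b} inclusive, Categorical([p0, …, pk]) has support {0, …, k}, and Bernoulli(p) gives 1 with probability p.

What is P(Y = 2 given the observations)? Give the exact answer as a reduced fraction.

Enumerate traces; 9 have nonzero weight after conditioning:
  (X=1, Y=0, Z=0) weight 1/18
  (X=1, Y=0, Z=1) weight 1/18
  (X=1, Y=0, Z=2) weight 1/18
  (X=1, Y=1, Z=0) weight 1/18
  (X=1, Y=1, Z=1) weight 1/18
  (X=1, Y=1, Z=2) weight 1/18
  (X=1, Y=2, Z=0) weight 1/18
  (X=1, Y=2, Z=1) weight 1/18
  … 1 more
Group by Y:
  weight(Y=0) = 1/6
  weight(Y=1) = 1/6
  weight(Y=2) = 1/6
Total weight = 1/6 + 1/6 + 1/6 = 1/2
P(Y=0 | obs) = 1/6 / 1/2 = 1/3
P(Y=1 | obs) = 1/6 / 1/2 = 1/3
P(Y=2 | obs) = 1/6 / 1/2 = 1/3

P(Y = 2 | obs) = 1/3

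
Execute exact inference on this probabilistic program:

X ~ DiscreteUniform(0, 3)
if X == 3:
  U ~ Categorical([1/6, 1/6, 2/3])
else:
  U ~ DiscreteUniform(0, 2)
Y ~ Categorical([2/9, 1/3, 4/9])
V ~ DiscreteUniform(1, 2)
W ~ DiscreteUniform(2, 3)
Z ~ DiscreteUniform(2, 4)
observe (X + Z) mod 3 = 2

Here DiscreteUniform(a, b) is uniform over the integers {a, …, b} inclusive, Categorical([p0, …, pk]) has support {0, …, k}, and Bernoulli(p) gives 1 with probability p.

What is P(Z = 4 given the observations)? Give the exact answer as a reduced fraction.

Enumerate traces; 144 have nonzero weight after conditioning:
  (X=0, U=0, Y=0, V=1, W=2, Z=2) weight 1/648
  (X=0, U=0, Y=0, V=1, W=3, Z=2) weight 1/648
  (X=0, U=0, Y=0, V=2, W=2, Z=2) weight 1/648
  (X=0, U=0, Y=0, V=2, W=3, Z=2) weight 1/648
  (X=0, U=0, Y=1, V=1, W=2, Z=2) weight 1/432
  (X=0, U=0, Y=1, V=1, W=3, Z=2) weight 1/432
  (X=0, U=0, Y=1, V=2, W=2, Z=2) weight 1/432
  (X=0, U=0, Y=1, V=2, W=3, Z=2) weight 1/432
  (X=1, U=0, Y=0, V=1, W=2, Z=4) weight 1/648
  (X=2, U=0, Y=0, V=1, W=2, Z=3) weight 1/648
  … 134 more
Group by Z:
  weight(Z=2) = 1/6
  weight(Z=3) = 1/12
  weight(Z=4) = 1/12
Total weight = 1/6 + 1/12 + 1/12 = 1/3
P(Z=2 | obs) = 1/6 / 1/3 = 1/2
P(Z=3 | obs) = 1/12 / 1/3 = 1/4
P(Z=4 | obs) = 1/12 / 1/3 = 1/4

P(Z = 4 | obs) = 1/4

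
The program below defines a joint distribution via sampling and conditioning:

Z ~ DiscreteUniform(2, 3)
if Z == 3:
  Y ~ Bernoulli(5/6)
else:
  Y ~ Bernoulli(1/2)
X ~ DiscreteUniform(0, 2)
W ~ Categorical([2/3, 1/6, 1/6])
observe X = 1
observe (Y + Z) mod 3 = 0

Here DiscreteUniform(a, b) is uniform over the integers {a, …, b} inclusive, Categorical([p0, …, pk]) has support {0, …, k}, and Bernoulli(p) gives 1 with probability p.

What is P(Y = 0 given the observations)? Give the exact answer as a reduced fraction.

P(Y = 0 | obs) = 1/4

Enumerate traces; 6 have nonzero weight after conditioning:
  (Z=2, Y=1, X=1, W=0) weight 1/18
  (Z=2, Y=1, X=1, W=1) weight 1/72
  (Z=2, Y=1, X=1, W=2) weight 1/72
  (Z=3, Y=0, X=1, W=0) weight 1/54
  (Z=3, Y=0, X=1, W=1) weight 1/216
  (Z=3, Y=0, X=1, W=2) weight 1/216
Group by Y:
  weight(Y=0) = 1/36
  weight(Y=1) = 1/12
Total weight = 1/36 + 1/12 = 1/9
P(Y=0 | obs) = 1/36 / 1/9 = 1/4
P(Y=1 | obs) = 1/12 / 1/9 = 3/4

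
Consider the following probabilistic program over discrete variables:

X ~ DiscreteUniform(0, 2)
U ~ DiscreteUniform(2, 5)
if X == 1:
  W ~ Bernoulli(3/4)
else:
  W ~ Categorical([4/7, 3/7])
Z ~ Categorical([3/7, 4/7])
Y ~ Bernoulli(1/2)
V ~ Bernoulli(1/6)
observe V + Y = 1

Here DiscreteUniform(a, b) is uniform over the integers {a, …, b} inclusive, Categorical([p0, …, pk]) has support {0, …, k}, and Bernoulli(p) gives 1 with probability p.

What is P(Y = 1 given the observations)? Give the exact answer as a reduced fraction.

Enumerate traces; 96 have nonzero weight after conditioning:
  (X=0, U=2, W=0, Z=0, Y=0, V=1) weight 1/588
  (X=0, U=2, W=0, Z=0, Y=1, V=0) weight 5/588
  (X=0, U=2, W=0, Z=1, Y=0, V=1) weight 1/441
  (X=0, U=2, W=0, Z=1, Y=1, V=0) weight 5/441
  (X=0, U=2, W=1, Z=0, Y=0, V=1) weight 1/784
  (X=0, U=2, W=1, Z=0, Y=1, V=0) weight 5/784
  (X=0, U=2, W=1, Z=1, Y=0, V=1) weight 1/588
  (X=0, U=2, W=1, Z=1, Y=1, V=0) weight 5/588
  … 88 more
Group by Y:
  weight(Y=0) = 1/12
  weight(Y=1) = 5/12
Total weight = 1/12 + 5/12 = 1/2
P(Y=0 | obs) = 1/12 / 1/2 = 1/6
P(Y=1 | obs) = 5/12 / 1/2 = 5/6

P(Y = 1 | obs) = 5/6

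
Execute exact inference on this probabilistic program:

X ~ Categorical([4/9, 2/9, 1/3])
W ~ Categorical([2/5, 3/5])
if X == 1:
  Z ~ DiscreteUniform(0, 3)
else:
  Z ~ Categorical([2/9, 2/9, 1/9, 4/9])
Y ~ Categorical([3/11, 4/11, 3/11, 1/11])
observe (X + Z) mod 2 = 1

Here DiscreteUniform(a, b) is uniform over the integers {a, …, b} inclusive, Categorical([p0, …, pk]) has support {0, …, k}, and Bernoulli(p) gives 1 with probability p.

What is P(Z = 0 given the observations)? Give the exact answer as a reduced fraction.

P(Z = 0 | obs) = 3/34

Enumerate traces; 48 have nonzero weight after conditioning:
  (X=0, W=0, Z=1, Y=0) weight 16/1485
  (X=0, W=0, Z=1, Y=1) weight 64/4455
  (X=0, W=0, Z=1, Y=2) weight 16/1485
  (X=0, W=0, Z=1, Y=3) weight 16/4455
  (X=0, W=0, Z=3, Y=0) weight 32/1485
  (X=0, W=0, Z=3, Y=1) weight 128/4455
  (X=0, W=0, Z=3, Y=2) weight 32/1485
  (X=0, W=0, Z=3, Y=3) weight 32/4455
  (X=1, W=0, Z=0, Y=0) weight 1/165
  (X=1, W=0, Z=2, Y=0) weight 1/165
  … 38 more
Group by Z:
  weight(Z=0) = 1/18
  weight(Z=1) = 14/81
  weight(Z=2) = 1/18
  weight(Z=3) = 28/81
Total weight = 1/18 + 14/81 + 1/18 + 28/81 = 17/27
P(Z=0 | obs) = 1/18 / 17/27 = 3/34
P(Z=1 | obs) = 14/81 / 17/27 = 14/51
P(Z=2 | obs) = 1/18 / 17/27 = 3/34
P(Z=3 | obs) = 28/81 / 17/27 = 28/51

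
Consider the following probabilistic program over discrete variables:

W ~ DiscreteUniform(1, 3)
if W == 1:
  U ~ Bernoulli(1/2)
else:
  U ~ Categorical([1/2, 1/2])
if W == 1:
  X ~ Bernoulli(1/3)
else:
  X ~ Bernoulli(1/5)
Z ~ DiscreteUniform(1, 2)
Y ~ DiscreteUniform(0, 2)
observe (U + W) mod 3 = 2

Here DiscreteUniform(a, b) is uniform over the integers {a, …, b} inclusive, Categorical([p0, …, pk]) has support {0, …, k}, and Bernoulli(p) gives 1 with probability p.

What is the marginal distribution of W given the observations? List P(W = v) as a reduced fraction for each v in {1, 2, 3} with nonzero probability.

Enumerate traces; 24 have nonzero weight after conditioning:
  (W=1, U=1, X=0, Z=1, Y=0) weight 1/54
  (W=1, U=1, X=0, Z=1, Y=1) weight 1/54
  (W=1, U=1, X=0, Z=1, Y=2) weight 1/54
  (W=1, U=1, X=0, Z=2, Y=0) weight 1/54
  (W=1, U=1, X=0, Z=2, Y=1) weight 1/54
  (W=1, U=1, X=0, Z=2, Y=2) weight 1/54
  (W=1, U=1, X=1, Z=1, Y=0) weight 1/108
  (W=1, U=1, X=1, Z=1, Y=1) weight 1/108
  (W=2, U=0, X=0, Z=1, Y=0) weight 1/45
  … 15 more
Group by W:
  weight(W=1) = 1/6
  weight(W=2) = 1/6
Total weight = 1/6 + 1/6 = 1/3
P(W=1 | obs) = 1/6 / 1/3 = 1/2
P(W=2 | obs) = 1/6 / 1/3 = 1/2

P(W=1) = 1/2, P(W=2) = 1/2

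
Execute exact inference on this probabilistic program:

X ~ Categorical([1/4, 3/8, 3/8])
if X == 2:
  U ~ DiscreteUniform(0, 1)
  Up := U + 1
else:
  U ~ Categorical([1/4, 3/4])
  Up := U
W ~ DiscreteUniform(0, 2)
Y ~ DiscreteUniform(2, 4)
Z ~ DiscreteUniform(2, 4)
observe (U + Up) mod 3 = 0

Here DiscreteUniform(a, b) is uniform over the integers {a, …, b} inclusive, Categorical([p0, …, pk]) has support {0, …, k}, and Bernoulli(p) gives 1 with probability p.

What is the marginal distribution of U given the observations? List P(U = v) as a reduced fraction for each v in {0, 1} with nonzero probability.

Enumerate traces; 81 have nonzero weight after conditioning:
  (X=0, U=0, W=0, Y=2, Z=2) weight 1/432
  (X=0, U=0, W=0, Y=2, Z=3) weight 1/432
  (X=0, U=0, W=0, Y=2, Z=4) weight 1/432
  (X=0, U=0, W=0, Y=3, Z=2) weight 1/432
  (X=0, U=0, W=0, Y=3, Z=3) weight 1/432
  (X=0, U=0, W=0, Y=3, Z=4) weight 1/432
  (X=0, U=0, W=0, Y=4, Z=2) weight 1/432
  (X=0, U=0, W=0, Y=4, Z=3) weight 1/432
  (X=2, U=1, W=0, Y=2, Z=2) weight 1/144
  … 72 more
Group by U:
  weight(U=0) = 5/32
  weight(U=1) = 3/16
Total weight = 5/32 + 3/16 = 11/32
P(U=0 | obs) = 5/32 / 11/32 = 5/11
P(U=1 | obs) = 3/16 / 11/32 = 6/11

P(U=0) = 5/11, P(U=1) = 6/11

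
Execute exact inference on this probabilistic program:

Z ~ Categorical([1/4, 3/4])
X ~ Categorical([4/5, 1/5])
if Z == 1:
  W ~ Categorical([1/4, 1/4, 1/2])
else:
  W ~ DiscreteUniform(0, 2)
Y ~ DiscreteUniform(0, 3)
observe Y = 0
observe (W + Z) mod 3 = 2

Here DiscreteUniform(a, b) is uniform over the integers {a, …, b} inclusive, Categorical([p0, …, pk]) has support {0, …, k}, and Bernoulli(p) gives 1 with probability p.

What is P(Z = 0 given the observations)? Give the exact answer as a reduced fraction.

Enumerate traces; 4 have nonzero weight after conditioning:
  (Z=0, X=0, W=2, Y=0) weight 1/60
  (Z=0, X=1, W=2, Y=0) weight 1/240
  (Z=1, X=0, W=1, Y=0) weight 3/80
  (Z=1, X=1, W=1, Y=0) weight 3/320
Group by Z:
  weight(Z=0) = 1/48
  weight(Z=1) = 3/64
Total weight = 1/48 + 3/64 = 13/192
P(Z=0 | obs) = 1/48 / 13/192 = 4/13
P(Z=1 | obs) = 3/64 / 13/192 = 9/13

P(Z = 0 | obs) = 4/13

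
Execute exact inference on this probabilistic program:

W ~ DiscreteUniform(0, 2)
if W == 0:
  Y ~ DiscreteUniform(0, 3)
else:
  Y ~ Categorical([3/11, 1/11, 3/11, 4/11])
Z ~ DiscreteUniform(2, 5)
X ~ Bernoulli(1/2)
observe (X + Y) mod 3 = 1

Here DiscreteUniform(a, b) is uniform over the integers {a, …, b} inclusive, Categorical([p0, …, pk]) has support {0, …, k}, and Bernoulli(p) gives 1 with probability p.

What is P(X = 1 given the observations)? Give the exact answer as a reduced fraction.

Enumerate traces; 36 have nonzero weight after conditioning:
  (W=0, Y=0, Z=2, X=1) weight 1/96
  (W=0, Y=0, Z=3, X=1) weight 1/96
  (W=0, Y=0, Z=4, X=1) weight 1/96
  (W=0, Y=0, Z=5, X=1) weight 1/96
  (W=0, Y=1, Z=2, X=0) weight 1/96
  (W=0, Y=1, Z=3, X=0) weight 1/96
  (W=0, Y=1, Z=4, X=0) weight 1/96
  (W=0, Y=1, Z=5, X=0) weight 1/96
  … 28 more
Group by X:
  weight(X=0) = 19/264
  weight(X=1) = 13/44
Total weight = 19/264 + 13/44 = 97/264
P(X=0 | obs) = 19/264 / 97/264 = 19/97
P(X=1 | obs) = 13/44 / 97/264 = 78/97

P(X = 1 | obs) = 78/97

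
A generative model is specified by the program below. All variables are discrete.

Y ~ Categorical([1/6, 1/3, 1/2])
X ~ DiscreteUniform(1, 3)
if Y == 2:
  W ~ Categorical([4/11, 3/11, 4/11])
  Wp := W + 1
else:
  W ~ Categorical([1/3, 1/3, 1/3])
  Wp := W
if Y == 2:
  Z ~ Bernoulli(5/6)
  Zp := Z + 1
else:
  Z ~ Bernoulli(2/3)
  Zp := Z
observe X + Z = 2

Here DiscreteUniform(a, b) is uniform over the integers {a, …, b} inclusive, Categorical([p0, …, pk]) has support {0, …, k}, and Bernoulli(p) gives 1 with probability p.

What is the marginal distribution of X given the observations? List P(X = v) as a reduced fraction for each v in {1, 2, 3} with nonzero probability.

Enumerate traces; 18 have nonzero weight after conditioning:
  (Y=0, X=1, W=0, Z=1) weight 1/81
  (Y=0, X=1, W=1, Z=1) weight 1/81
  (Y=0, X=1, W=2, Z=1) weight 1/81
  (Y=0, X=2, W=0, Z=0) weight 1/162
  (Y=0, X=2, W=1, Z=0) weight 1/162
  (Y=0, X=2, W=2, Z=0) weight 1/162
  (Y=1, X=1, W=0, Z=1) weight 2/81
  (Y=1, X=1, W=1, Z=1) weight 2/81
  … 10 more
Group by X:
  weight(X=1) = 1/4
  weight(X=2) = 1/12
Total weight = 1/4 + 1/12 = 1/3
P(X=1 | obs) = 1/4 / 1/3 = 3/4
P(X=2 | obs) = 1/12 / 1/3 = 1/4

P(X=1) = 3/4, P(X=2) = 1/4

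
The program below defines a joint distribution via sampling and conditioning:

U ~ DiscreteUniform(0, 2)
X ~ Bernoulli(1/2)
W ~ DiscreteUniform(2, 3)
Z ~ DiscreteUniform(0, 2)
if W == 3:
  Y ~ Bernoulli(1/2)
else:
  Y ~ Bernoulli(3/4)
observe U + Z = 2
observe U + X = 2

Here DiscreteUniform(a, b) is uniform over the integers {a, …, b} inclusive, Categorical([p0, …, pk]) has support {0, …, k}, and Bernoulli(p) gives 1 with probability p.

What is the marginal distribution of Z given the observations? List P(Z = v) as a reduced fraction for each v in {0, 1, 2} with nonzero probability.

Enumerate traces; 8 have nonzero weight after conditioning:
  (U=1, X=1, W=2, Z=1, Y=0) weight 1/144
  (U=1, X=1, W=2, Z=1, Y=1) weight 1/48
  (U=1, X=1, W=3, Z=1, Y=0) weight 1/72
  (U=1, X=1, W=3, Z=1, Y=1) weight 1/72
  (U=2, X=0, W=2, Z=0, Y=0) weight 1/144
  (U=2, X=0, W=2, Z=0, Y=1) weight 1/48
  (U=2, X=0, W=3, Z=0, Y=0) weight 1/72
  (U=2, X=0, W=3, Z=0, Y=1) weight 1/72
Group by Z:
  weight(Z=0) = 1/18
  weight(Z=1) = 1/18
Total weight = 1/18 + 1/18 = 1/9
P(Z=0 | obs) = 1/18 / 1/9 = 1/2
P(Z=1 | obs) = 1/18 / 1/9 = 1/2

P(Z=0) = 1/2, P(Z=1) = 1/2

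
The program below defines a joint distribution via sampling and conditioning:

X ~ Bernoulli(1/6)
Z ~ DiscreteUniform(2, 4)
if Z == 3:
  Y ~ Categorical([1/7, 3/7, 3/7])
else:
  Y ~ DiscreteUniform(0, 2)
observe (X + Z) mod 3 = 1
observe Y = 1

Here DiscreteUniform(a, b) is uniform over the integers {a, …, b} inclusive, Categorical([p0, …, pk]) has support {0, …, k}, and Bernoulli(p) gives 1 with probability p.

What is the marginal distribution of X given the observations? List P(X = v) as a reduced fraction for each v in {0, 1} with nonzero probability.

P(X=0) = 35/44, P(X=1) = 9/44

Enumerate traces; 2 have nonzero weight after conditioning:
  (X=0, Z=4, Y=1) weight 5/54
  (X=1, Z=3, Y=1) weight 1/42
Group by X:
  weight(X=0) = 5/54
  weight(X=1) = 1/42
Total weight = 5/54 + 1/42 = 22/189
P(X=0 | obs) = 5/54 / 22/189 = 35/44
P(X=1 | obs) = 1/42 / 22/189 = 9/44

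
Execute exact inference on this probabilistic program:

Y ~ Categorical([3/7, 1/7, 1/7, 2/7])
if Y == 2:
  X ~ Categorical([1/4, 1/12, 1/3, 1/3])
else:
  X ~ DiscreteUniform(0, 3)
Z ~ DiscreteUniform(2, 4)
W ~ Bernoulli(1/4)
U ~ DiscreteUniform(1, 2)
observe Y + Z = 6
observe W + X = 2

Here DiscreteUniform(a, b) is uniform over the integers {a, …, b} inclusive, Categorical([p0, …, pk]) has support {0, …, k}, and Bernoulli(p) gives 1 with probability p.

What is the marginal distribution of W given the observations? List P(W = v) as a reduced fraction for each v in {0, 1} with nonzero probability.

P(W=0) = 30/37, P(W=1) = 7/37

Enumerate traces; 8 have nonzero weight after conditioning:
  (Y=2, X=1, Z=4, W=1, U=1) weight 1/2016
  (Y=2, X=1, Z=4, W=1, U=2) weight 1/2016
  (Y=2, X=2, Z=4, W=0, U=1) weight 1/168
  (Y=2, X=2, Z=4, W=0, U=2) weight 1/168
  (Y=3, X=1, Z=3, W=1, U=1) weight 1/336
  (Y=3, X=1, Z=3, W=1, U=2) weight 1/336
  (Y=3, X=2, Z=3, W=0, U=1) weight 1/112
  (Y=3, X=2, Z=3, W=0, U=2) weight 1/112
Group by W:
  weight(W=0) = 5/168
  weight(W=1) = 1/144
Total weight = 5/168 + 1/144 = 37/1008
P(W=0 | obs) = 5/168 / 37/1008 = 30/37
P(W=1 | obs) = 1/144 / 37/1008 = 7/37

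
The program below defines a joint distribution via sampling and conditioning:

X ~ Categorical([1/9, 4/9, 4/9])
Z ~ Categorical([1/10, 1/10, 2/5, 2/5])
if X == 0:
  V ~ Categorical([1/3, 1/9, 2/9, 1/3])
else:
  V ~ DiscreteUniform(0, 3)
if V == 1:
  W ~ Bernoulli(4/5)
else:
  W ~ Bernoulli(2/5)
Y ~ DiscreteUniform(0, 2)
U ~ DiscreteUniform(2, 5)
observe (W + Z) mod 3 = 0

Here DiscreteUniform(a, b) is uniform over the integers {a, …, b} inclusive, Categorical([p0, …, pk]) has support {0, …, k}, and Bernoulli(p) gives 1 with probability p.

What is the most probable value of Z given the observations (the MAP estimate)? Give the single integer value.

Enumerate traces; 432 have nonzero weight after conditioning:
  (X=0, Z=0, V=0, W=0, Y=0, U=2) weight 1/5400
  (X=0, Z=0, V=0, W=0, Y=0, U=3) weight 1/5400
  (X=0, Z=0, V=0, W=0, Y=0, U=4) weight 1/5400
  (X=0, Z=0, V=0, W=0, Y=0, U=5) weight 1/5400
  (X=0, Z=0, V=0, W=0, Y=1, U=2) weight 1/5400
  (X=0, Z=0, V=0, W=0, Y=1, U=3) weight 1/5400
  (X=0, Z=0, V=0, W=0, Y=1, U=4) weight 1/5400
  (X=0, Z=0, V=0, W=0, Y=1, U=5) weight 1/5400
  (X=0, Z=2, V=0, W=1, Y=0, U=2) weight 1/2025
  (X=0, Z=3, V=0, W=0, Y=0, U=2) weight 1/1350
  … 422 more
Group by Z:
  weight(Z=0) = 41/810
  weight(Z=2) = 16/81
  weight(Z=3) = 82/405
Total weight = 41/810 + 16/81 + 82/405 = 73/162
P(Z=0 | obs) = 41/810 / 73/162 = 41/365
P(Z=2 | obs) = 16/81 / 73/162 = 32/73
P(Z=3 | obs) = 82/405 / 73/162 = 164/365
argmax = 3

argmax_v P(Z = v | obs) = 3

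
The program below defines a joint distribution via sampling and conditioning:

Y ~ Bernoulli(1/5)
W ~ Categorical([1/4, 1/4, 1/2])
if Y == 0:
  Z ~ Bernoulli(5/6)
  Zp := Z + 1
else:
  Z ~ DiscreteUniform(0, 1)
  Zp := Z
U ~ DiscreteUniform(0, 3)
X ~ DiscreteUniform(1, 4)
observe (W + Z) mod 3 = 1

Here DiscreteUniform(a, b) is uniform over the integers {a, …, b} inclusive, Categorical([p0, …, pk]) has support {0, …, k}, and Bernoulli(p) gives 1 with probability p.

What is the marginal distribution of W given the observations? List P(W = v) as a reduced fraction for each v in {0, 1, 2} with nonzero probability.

Enumerate traces; 64 have nonzero weight after conditioning:
  (Y=0, W=0, Z=1, U=0, X=1) weight 1/96
  (Y=0, W=0, Z=1, U=0, X=2) weight 1/96
  (Y=0, W=0, Z=1, U=0, X=3) weight 1/96
  (Y=0, W=0, Z=1, U=0, X=4) weight 1/96
  (Y=0, W=0, Z=1, U=1, X=1) weight 1/96
  (Y=0, W=0, Z=1, U=1, X=2) weight 1/96
  (Y=0, W=0, Z=1, U=1, X=3) weight 1/96
  (Y=0, W=0, Z=1, U=1, X=4) weight 1/96
  (Y=0, W=1, Z=0, U=0, X=1) weight 1/480
  … 55 more
Group by W:
  weight(W=0) = 23/120
  weight(W=1) = 7/120
Total weight = 23/120 + 7/120 = 1/4
P(W=0 | obs) = 23/120 / 1/4 = 23/30
P(W=1 | obs) = 7/120 / 1/4 = 7/30

P(W=0) = 23/30, P(W=1) = 7/30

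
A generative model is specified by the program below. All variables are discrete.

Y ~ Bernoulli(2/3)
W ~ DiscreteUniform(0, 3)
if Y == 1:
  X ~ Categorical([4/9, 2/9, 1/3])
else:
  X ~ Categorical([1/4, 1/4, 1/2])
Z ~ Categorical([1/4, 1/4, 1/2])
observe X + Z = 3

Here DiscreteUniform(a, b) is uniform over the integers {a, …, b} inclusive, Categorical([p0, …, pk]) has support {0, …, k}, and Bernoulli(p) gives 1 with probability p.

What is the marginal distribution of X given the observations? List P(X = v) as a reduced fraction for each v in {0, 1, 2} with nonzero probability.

Enumerate traces; 16 have nonzero weight after conditioning:
  (Y=0, W=0, X=1, Z=2) weight 1/96
  (Y=0, W=0, X=2, Z=1) weight 1/96
  (Y=0, W=1, X=1, Z=2) weight 1/96
  (Y=0, W=1, X=2, Z=1) weight 1/96
  (Y=0, W=2, X=1, Z=2) weight 1/96
  (Y=0, W=2, X=2, Z=1) weight 1/96
  (Y=0, W=3, X=1, Z=2) weight 1/96
  (Y=0, W=3, X=2, Z=1) weight 1/96
  … 8 more
Group by X:
  weight(X=1) = 25/216
  weight(X=2) = 7/72
Total weight = 25/216 + 7/72 = 23/108
P(X=1 | obs) = 25/216 / 23/108 = 25/46
P(X=2 | obs) = 7/72 / 23/108 = 21/46

P(X=1) = 25/46, P(X=2) = 21/46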